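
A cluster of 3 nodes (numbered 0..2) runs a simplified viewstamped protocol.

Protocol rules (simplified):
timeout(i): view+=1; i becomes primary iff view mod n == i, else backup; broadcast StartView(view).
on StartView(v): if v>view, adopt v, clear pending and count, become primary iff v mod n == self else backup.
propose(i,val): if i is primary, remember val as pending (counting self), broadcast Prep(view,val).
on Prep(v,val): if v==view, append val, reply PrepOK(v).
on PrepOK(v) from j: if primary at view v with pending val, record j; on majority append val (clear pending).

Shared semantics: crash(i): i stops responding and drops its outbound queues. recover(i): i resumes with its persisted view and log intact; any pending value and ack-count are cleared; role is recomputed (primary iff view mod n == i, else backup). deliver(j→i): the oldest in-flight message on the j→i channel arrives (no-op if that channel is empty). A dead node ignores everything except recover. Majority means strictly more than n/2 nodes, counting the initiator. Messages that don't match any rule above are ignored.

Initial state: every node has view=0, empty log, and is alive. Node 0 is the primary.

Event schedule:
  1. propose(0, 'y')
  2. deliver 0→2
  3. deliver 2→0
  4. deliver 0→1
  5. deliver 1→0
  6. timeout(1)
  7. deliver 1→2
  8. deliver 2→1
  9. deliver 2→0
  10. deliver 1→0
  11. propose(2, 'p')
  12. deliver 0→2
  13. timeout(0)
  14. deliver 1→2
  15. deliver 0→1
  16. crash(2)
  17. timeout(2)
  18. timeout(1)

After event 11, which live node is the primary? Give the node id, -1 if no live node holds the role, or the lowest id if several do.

1

[1] propose(0,'y') → ∅
[2] deliver 0→2 → N2(back v0 [y])
[3] deliver 2→0 → N0(prim v0 [y])
[4] deliver 0→1 → N1(back v0 [y])
[5] deliver 1→0 → ∅
[6] timeout(1) → N1(prim v1 [y])
[7] deliver 1→2 → N2(back v1 [y])
[8] deliver 2→1 → ∅
[9] deliver 2→0 → ∅
[10] deliver 1→0 → N0(back v1 [y])
[11] propose(2,'p') → ∅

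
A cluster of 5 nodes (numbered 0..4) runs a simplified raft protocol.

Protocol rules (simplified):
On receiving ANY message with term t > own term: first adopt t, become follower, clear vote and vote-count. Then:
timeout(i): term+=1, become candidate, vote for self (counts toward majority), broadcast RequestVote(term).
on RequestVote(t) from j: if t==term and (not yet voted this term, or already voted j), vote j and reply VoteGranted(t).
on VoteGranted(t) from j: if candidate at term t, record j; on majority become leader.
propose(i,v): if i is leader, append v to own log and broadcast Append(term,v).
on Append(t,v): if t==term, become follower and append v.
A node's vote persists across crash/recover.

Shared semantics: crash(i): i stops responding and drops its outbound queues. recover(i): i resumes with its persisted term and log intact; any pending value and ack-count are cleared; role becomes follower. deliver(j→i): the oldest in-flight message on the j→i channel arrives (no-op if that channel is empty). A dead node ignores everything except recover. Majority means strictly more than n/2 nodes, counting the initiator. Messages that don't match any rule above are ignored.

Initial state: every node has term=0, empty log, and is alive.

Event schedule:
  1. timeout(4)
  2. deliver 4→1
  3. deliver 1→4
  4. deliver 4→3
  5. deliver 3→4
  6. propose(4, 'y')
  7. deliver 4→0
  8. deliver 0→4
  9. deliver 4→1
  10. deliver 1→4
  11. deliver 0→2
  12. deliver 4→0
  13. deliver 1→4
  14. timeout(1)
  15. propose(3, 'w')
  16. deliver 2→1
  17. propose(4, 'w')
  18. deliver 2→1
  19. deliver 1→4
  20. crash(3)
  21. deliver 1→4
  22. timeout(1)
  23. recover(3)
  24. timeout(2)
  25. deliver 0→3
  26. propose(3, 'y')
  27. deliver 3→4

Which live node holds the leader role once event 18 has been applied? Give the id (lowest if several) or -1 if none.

4

e1 timeout(4): 4[cand,t=1,-]
e2 deliver 4→1: 1[foll,t=1,-]
e3 deliver 1→4: ·
e4 deliver 4→3: 3[foll,t=1,-]
e5 deliver 3→4: 4[lead,t=1,-]
e6 propose(4,'y'): 4[lead,t=1,y]
e7 deliver 4→0: 0[foll,t=1,-]
e8 deliver 0→4: ·
e9 deliver 4→1: 1[foll,t=1,y]
e10 deliver 1→4: ·
e11 deliver 0→2: ·
e12 deliver 4→0: 0[foll,t=1,y]
e13 deliver 1→4: ·
e14 timeout(1): 1[cand,t=2,y]
e15 propose(3,'w'): ·
e16 deliver 2→1: ·
e17 propose(4,'w'): 4[lead,t=1,y,w]
e18 deliver 2→1: ·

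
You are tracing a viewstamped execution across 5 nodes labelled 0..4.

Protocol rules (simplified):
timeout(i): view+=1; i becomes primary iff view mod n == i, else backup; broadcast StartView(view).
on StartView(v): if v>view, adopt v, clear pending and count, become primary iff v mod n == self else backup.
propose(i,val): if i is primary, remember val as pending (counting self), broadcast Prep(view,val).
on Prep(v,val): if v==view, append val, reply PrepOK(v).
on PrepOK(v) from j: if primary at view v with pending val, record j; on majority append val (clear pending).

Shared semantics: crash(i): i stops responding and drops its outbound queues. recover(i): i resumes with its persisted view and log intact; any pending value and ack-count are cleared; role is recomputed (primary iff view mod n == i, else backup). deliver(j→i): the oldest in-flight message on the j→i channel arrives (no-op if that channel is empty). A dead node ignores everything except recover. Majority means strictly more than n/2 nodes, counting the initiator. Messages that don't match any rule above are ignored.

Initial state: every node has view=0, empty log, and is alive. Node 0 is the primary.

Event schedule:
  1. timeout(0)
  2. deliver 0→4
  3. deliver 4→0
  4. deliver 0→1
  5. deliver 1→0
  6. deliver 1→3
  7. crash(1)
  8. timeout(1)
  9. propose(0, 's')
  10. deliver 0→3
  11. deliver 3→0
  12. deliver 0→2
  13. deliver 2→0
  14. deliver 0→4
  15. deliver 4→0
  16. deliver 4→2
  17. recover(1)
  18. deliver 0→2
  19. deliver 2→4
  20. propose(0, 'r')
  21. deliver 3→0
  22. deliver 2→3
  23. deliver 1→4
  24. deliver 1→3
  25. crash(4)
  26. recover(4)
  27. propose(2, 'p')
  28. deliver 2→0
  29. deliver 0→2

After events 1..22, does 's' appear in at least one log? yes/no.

no

[1] timeout(0) → N0(back v1 [-])
[2] deliver 0→4 → N4(back v1 [-])
[3] deliver 4→0 → ∅
[4] deliver 0→1 → N1(prim v1 [-])
[5] deliver 1→0 → ∅
[6] deliver 1→3 → ∅
[7] crash(1) → N1(✗prim v1 [-])
[8] timeout(1) → ∅
[9] propose(0,'s') → ∅
[10] deliver 0→3 → N3(back v1 [-])
[11] deliver 3→0 → ∅
[12] deliver 0→2 → N2(back v1 [-])
[13] deliver 2→0 → ∅
[14] deliver 0→4 → ∅
[15] deliver 4→0 → ∅
[16] deliver 4→2 → ∅
[17] recover(1) → N1(prim v1 [-])
[18] deliver 0→2 → ∅
[19] deliver 2→4 → ∅
[20] propose(0,'r') → ∅
[21] deliver 3→0 → ∅
[22] deliver 2→3 → ∅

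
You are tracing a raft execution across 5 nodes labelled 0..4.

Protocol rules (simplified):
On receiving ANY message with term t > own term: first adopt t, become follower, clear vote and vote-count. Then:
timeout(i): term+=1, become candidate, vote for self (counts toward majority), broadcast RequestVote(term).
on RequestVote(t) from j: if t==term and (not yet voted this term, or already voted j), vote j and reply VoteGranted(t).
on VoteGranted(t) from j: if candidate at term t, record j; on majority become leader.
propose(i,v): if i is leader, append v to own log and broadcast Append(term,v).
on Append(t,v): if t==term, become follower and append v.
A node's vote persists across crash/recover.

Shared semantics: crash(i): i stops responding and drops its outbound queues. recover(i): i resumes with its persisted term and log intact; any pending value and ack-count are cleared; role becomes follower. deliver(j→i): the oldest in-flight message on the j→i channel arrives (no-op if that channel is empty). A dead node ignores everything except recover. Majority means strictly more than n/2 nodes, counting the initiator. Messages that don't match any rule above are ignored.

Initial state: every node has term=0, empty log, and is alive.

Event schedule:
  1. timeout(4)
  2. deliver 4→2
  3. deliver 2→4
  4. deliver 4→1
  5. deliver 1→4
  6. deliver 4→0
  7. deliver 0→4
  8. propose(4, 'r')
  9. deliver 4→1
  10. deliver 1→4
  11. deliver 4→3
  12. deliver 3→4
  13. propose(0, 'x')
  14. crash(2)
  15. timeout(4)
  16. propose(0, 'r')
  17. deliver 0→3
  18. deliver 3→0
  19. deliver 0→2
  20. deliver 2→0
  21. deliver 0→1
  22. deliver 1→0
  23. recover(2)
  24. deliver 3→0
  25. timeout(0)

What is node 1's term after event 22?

1

step 1 timeout(4): 4={cand,t=1,log=-}
step 2 deliver 4→2: 2={foll,t=1,log=-}
step 3 deliver 2→4: —
step 4 deliver 4→1: 1={foll,t=1,log=-}
step 5 deliver 1→4: 4={lead,t=1,log=-}
step 6 deliver 4→0: 0={foll,t=1,log=-}
step 7 deliver 0→4: —
step 8 propose(4,'r'): 4={lead,t=1,log=r}
step 9 deliver 4→1: 1={foll,t=1,log=r}
step 10 deliver 1→4: —
step 11 deliver 4→3: 3={foll,t=1,log=-}
step 12 deliver 3→4: —
step 13 propose(0,'x'): —
step 14 crash(2): 2={✗foll,t=1,log=-}
step 15 timeout(4): 4={cand,t=2,log=r}
step 16 propose(0,'r'): —
step 17 deliver 0→3: —
step 18 deliver 3→0: —
step 19 deliver 0→2: —
step 20 deliver 2→0: —
step 21 deliver 0→1: —
step 22 deliver 1→0: —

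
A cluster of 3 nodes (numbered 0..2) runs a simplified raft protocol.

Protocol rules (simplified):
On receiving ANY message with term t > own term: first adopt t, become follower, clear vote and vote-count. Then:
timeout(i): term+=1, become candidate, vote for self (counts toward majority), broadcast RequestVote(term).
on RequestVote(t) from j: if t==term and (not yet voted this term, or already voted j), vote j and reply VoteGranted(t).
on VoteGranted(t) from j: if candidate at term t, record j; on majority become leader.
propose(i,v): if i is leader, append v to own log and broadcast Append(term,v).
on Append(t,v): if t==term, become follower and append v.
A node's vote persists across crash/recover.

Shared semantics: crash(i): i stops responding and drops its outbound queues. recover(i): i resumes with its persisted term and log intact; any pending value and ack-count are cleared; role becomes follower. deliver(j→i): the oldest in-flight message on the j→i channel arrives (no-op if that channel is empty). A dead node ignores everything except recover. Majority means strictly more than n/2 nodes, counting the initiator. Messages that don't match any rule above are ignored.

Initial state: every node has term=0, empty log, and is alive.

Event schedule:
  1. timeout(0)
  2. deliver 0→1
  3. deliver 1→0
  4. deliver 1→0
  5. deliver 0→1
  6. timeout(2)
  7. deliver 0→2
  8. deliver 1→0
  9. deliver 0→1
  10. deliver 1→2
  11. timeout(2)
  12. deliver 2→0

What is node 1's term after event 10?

e1 timeout(0): 0[cand,t=1,-]
e2 deliver 0→1: 1[foll,t=1,-]
e3 deliver 1→0: 0[lead,t=1,-]
e4 deliver 1→0: ·
e5 deliver 0→1: ·
e6 timeout(2): 2[cand,t=1,-]
e7 deliver 0→2: ·
e8 deliver 1→0: ·
e9 deliver 0→1: ·
e10 deliver 1→2: ·

1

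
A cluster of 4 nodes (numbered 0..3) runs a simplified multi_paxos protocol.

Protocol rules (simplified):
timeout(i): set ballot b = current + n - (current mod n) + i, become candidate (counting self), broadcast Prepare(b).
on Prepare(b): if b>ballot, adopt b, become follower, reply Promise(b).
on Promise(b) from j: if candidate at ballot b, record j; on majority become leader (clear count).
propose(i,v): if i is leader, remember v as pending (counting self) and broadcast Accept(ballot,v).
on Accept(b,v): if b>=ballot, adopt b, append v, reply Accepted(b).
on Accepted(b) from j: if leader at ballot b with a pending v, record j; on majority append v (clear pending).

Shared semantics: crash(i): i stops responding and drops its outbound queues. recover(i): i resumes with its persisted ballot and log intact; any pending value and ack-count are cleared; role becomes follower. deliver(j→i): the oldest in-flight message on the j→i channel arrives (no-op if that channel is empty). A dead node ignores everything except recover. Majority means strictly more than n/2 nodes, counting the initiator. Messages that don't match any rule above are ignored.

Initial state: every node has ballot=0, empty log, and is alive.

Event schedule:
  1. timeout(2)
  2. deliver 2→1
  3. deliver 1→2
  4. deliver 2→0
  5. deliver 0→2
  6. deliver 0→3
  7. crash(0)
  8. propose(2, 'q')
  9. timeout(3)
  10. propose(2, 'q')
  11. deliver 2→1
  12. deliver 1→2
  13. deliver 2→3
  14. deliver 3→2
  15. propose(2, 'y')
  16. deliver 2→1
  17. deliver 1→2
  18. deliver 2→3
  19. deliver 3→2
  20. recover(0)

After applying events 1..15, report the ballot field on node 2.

7

[1] timeout(2) → N2(cand b6 [-])
[2] deliver 2→1 → N1(foll b6 [-])
[3] deliver 1→2 → ∅
[4] deliver 2→0 → N0(foll b6 [-])
[5] deliver 0→2 → N2(lead b6 [-])
[6] deliver 0→3 → ∅
[7] crash(0) → N0(✗foll b6 [-])
[8] propose(2,'q') → ∅
[9] timeout(3) → N3(cand b7 [-])
[10] propose(2,'q') → ∅
[11] deliver 2→1 → N1(foll b6 [q])
[12] deliver 1→2 → ∅
[13] deliver 2→3 → ∅
[14] deliver 3→2 → N2(foll b7 [-])
[15] propose(2,'y') → ∅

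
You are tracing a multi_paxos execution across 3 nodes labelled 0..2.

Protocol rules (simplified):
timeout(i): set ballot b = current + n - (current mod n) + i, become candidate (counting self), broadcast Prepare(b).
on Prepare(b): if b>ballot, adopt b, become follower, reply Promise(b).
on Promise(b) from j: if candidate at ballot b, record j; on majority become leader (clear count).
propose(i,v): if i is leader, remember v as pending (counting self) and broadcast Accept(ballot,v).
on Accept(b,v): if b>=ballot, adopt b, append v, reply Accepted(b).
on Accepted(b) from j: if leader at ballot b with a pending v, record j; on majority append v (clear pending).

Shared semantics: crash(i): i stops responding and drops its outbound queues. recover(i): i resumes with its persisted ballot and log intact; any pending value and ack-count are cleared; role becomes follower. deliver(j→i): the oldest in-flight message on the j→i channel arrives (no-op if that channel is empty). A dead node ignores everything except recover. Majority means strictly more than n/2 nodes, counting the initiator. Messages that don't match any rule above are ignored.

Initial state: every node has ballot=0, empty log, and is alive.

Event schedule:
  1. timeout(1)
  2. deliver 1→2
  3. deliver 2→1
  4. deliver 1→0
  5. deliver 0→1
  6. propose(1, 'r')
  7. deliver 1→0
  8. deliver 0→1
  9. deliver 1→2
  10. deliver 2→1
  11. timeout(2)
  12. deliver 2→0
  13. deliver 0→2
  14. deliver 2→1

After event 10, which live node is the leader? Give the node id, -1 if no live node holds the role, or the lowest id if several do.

1

[1] timeout(1) → N1(cand b4 [-])
[2] deliver 1→2 → N2(foll b4 [-])
[3] deliver 2→1 → N1(lead b4 [-])
[4] deliver 1→0 → N0(foll b4 [-])
[5] deliver 0→1 → ∅
[6] propose(1,'r') → ∅
[7] deliver 1→0 → N0(foll b4 [r])
[8] deliver 0→1 → N1(lead b4 [r])
[9] deliver 1→2 → N2(foll b4 [r])
[10] deliver 2→1 → ∅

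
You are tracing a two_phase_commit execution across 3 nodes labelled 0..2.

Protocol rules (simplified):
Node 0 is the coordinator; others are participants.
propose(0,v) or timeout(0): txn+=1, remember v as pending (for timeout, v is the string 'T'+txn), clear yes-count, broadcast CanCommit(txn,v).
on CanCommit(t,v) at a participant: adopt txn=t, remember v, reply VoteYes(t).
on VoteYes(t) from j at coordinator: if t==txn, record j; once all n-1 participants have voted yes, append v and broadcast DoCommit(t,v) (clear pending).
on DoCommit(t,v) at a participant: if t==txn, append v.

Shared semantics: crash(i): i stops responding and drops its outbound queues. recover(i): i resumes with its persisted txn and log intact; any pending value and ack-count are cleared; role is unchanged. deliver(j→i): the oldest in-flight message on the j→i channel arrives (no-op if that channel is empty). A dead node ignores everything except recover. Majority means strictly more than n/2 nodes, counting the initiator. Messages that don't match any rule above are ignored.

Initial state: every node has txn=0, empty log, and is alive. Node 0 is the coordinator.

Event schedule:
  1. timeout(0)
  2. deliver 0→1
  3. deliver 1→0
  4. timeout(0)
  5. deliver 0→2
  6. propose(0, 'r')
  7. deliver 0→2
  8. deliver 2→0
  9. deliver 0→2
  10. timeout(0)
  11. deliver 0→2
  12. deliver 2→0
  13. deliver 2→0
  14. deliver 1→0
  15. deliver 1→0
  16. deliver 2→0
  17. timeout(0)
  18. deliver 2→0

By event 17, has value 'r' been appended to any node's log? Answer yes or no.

after 1 — timeout(0): n0:coor/t1/[-]
after 2 — deliver 0→1: n1:part/t1/[-]
after 3 — deliver 1→0: ·
after 4 — timeout(0): n0:coor/t2/[-]
after 5 — deliver 0→2: n2:part/t1/[-]
after 6 — propose(0,'r'): n0:coor/t3/[-]
after 7 — deliver 0→2: n2:part/t2/[-]
after 8 — deliver 2→0: ·
after 9 — deliver 0→2: n2:part/t3/[-]
after 10 — timeout(0): n0:coor/t4/[-]
after 11 — deliver 0→2: n2:part/t4/[-]
after 12 — deliver 2→0: ·
after 13 — deliver 2→0: ·
after 14 — deliver 1→0: ·
after 15 — deliver 1→0: ·
after 16 — deliver 2→0: ·
after 17 — timeout(0): n0:coor/t5/[-]

no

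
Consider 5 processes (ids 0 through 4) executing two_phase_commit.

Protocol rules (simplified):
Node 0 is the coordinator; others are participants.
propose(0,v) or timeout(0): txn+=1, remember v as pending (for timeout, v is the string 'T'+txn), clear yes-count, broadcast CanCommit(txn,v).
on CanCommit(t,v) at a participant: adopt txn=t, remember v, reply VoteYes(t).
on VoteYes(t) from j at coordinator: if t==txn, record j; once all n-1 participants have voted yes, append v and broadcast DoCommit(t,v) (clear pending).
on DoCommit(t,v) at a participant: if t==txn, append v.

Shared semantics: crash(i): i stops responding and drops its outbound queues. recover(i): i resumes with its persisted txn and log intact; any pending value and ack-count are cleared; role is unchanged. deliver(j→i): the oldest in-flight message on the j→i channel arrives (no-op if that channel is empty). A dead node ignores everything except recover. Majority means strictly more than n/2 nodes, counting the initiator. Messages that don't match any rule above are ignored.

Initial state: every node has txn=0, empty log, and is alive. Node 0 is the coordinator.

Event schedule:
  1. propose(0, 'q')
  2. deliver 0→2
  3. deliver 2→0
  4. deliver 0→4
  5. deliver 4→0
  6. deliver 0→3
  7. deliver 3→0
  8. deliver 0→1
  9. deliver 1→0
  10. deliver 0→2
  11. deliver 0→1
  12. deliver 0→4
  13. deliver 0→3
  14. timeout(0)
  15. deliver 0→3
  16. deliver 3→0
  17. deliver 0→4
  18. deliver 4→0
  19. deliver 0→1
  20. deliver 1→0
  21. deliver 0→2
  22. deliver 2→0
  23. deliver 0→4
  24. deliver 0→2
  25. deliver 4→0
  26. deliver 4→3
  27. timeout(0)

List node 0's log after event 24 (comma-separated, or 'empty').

e1 propose(0,'q'): 0[coor,t=1,-]
e2 deliver 0→2: 2[part,t=1,-]
e3 deliver 2→0: ·
e4 deliver 0→4: 4[part,t=1,-]
e5 deliver 4→0: ·
e6 deliver 0→3: 3[part,t=1,-]
e7 deliver 3→0: ·
e8 deliver 0→1: 1[part,t=1,-]
e9 deliver 1→0: 0[coor,t=1,q]
e10 deliver 0→2: 2[part,t=1,q]
e11 deliver 0→1: 1[part,t=1,q]
e12 deliver 0→4: 4[part,t=1,q]
e13 deliver 0→3: 3[part,t=1,q]
e14 timeout(0): 0[coor,t=2,q]
e15 deliver 0→3: 3[part,t=2,q]
e16 deliver 3→0: ·
e17 deliver 0→4: 4[part,t=2,q]
e18 deliver 4→0: ·
e19 deliver 0→1: 1[part,t=2,q]
e20 deliver 1→0: ·
e21 deliver 0→2: 2[part,t=2,q]
e22 deliver 2→0: 0[coor,t=2,q,T2]
e23 deliver 0→4: 4[part,t=2,q,T2]
e24 deliver 0→2: 2[part,t=2,q,T2]

q,T2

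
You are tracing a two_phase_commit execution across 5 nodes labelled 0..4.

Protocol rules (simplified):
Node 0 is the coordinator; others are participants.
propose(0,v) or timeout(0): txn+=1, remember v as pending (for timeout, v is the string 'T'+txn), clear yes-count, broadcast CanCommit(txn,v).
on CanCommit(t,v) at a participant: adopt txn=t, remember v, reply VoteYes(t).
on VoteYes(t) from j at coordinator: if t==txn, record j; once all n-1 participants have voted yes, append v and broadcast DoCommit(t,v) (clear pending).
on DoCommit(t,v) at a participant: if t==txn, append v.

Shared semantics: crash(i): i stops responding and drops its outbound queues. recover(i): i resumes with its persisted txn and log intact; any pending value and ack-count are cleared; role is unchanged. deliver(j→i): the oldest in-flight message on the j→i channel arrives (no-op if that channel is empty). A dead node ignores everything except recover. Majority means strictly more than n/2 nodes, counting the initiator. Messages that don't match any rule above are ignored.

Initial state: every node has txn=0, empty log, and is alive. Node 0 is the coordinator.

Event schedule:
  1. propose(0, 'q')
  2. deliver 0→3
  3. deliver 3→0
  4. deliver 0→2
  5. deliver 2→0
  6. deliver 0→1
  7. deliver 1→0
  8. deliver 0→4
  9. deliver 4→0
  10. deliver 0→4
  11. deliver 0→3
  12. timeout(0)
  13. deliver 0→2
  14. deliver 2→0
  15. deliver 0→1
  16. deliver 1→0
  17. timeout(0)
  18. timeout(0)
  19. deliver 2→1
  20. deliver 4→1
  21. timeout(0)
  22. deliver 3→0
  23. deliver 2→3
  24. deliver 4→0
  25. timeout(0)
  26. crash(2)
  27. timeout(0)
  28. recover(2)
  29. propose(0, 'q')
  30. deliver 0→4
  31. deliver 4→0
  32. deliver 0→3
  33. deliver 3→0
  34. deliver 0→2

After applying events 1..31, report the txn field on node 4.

e1 propose(0,'q'): 0[coor,t=1,-]
e2 deliver 0→3: 3[part,t=1,-]
e3 deliver 3→0: ·
e4 deliver 0→2: 2[part,t=1,-]
e5 deliver 2→0: ·
e6 deliver 0→1: 1[part,t=1,-]
e7 deliver 1→0: ·
e8 deliver 0→4: 4[part,t=1,-]
e9 deliver 4→0: 0[coor,t=1,q]
e10 deliver 0→4: 4[part,t=1,q]
e11 deliver 0→3: 3[part,t=1,q]
e12 timeout(0): 0[coor,t=2,q]
e13 deliver 0→2: 2[part,t=1,q]
e14 deliver 2→0: ·
e15 deliver 0→1: 1[part,t=1,q]
e16 deliver 1→0: ·
e17 timeout(0): 0[coor,t=3,q]
e18 timeout(0): 0[coor,t=4,q]
e19 deliver 2→1: ·
e20 deliver 4→1: ·
e21 timeout(0): 0[coor,t=5,q]
e22 deliver 3→0: ·
e23 deliver 2→3: ·
e24 deliver 4→0: ·
e25 timeout(0): 0[coor,t=6,q]
e26 crash(2): 2[✗part,t=1,q]
e27 timeout(0): 0[coor,t=7,q]
e28 recover(2): 2[part,t=1,q]
e29 propose(0,'q'): 0[coor,t=8,q]
e30 deliver 0→4: 4[part,t=2,q]
e31 deliver 4→0: ·

2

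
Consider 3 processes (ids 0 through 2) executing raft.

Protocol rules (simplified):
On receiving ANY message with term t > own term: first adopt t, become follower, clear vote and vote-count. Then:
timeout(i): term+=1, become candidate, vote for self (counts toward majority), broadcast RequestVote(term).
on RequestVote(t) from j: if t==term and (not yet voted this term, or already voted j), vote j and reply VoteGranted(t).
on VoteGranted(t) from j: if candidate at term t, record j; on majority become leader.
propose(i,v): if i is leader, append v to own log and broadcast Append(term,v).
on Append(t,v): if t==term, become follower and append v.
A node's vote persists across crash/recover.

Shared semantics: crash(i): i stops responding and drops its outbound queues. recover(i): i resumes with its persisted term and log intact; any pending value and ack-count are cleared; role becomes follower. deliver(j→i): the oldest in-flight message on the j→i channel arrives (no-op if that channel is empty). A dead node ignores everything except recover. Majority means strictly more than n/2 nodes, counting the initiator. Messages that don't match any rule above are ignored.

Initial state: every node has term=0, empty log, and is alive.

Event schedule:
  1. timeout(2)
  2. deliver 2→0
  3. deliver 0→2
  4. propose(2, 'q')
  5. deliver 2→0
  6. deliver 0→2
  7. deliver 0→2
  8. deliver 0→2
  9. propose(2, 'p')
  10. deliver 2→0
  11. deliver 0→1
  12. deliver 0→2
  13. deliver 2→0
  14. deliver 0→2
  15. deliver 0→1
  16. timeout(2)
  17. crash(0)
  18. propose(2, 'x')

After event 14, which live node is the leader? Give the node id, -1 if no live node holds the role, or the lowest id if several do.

2

1. timeout(2):  <2:cand t1 ->
2. deliver 2→0:  <0:foll t1 ->
3. deliver 0→2:  <2:lead t1 ->
4. propose(2,'q'):  <2:lead t1 q>
5. deliver 2→0:  <0:foll t1 q>
6. deliver 0→2:  nop
7. deliver 0→2:  nop
8. deliver 0→2:  nop
9. propose(2,'p'):  <2:lead t1 q,p>
10. deliver 2→0:  <0:foll t1 q,p>
11. deliver 0→1:  nop
12. deliver 0→2:  nop
13. deliver 2→0:  nop
14. deliver 0→2:  nop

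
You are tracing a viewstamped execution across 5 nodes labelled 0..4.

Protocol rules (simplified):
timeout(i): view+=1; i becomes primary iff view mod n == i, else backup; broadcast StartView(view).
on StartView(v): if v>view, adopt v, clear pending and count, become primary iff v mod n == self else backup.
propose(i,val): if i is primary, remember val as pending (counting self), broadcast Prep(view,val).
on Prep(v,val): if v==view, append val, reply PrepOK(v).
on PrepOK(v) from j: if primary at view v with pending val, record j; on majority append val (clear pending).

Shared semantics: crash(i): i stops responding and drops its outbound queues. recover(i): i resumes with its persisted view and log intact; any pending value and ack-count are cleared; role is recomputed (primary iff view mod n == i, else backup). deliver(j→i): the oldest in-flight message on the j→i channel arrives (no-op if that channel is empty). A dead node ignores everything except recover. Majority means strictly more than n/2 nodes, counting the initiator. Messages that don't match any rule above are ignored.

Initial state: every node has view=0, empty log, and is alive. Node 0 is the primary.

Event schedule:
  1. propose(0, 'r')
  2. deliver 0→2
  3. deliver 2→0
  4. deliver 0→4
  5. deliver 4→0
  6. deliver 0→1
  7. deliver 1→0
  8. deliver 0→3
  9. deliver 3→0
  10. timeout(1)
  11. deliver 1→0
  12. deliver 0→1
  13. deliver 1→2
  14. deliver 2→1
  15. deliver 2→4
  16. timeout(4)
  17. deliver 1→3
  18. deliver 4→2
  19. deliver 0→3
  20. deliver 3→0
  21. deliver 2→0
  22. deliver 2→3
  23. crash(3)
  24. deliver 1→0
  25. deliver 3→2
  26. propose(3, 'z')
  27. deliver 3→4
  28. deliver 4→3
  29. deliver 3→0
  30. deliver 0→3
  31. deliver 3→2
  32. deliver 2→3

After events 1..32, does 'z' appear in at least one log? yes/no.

[1] propose(0,'r') → ∅
[2] deliver 0→2 → N2(back v0 [r])
[3] deliver 2→0 → ∅
[4] deliver 0→4 → N4(back v0 [r])
[5] deliver 4→0 → N0(prim v0 [r])
[6] deliver 0→1 → N1(back v0 [r])
[7] deliver 1→0 → ∅
[8] deliver 0→3 → N3(back v0 [r])
[9] deliver 3→0 → ∅
[10] timeout(1) → N1(prim v1 [r])
[11] deliver 1→0 → N0(back v1 [r])
[12] deliver 0→1 → ∅
[13] deliver 1→2 → N2(back v1 [r])
[14] deliver 2→1 → ∅
[15] deliver 2→4 → ∅
[16] timeout(4) → N4(back v1 [r])
[17] deliver 1→3 → N3(back v1 [r])
[18] deliver 4→2 → ∅
[19] deliver 0→3 → ∅
[20] deliver 3→0 → ∅
[21] deliver 2→0 → ∅
[22] deliver 2→3 → ∅
[23] crash(3) → N3(✗back v1 [r])
[24] deliver 1→0 → ∅
[25] deliver 3→2 → ∅
[26] propose(3,'z') → ∅
[27] deliver 3→4 → ∅
[28] deliver 4→3 → ∅
[29] deliver 3→0 → ∅
[30] deliver 0→3 → ∅
[31] deliver 3→2 → ∅
[32] deliver 2→3 → ∅

no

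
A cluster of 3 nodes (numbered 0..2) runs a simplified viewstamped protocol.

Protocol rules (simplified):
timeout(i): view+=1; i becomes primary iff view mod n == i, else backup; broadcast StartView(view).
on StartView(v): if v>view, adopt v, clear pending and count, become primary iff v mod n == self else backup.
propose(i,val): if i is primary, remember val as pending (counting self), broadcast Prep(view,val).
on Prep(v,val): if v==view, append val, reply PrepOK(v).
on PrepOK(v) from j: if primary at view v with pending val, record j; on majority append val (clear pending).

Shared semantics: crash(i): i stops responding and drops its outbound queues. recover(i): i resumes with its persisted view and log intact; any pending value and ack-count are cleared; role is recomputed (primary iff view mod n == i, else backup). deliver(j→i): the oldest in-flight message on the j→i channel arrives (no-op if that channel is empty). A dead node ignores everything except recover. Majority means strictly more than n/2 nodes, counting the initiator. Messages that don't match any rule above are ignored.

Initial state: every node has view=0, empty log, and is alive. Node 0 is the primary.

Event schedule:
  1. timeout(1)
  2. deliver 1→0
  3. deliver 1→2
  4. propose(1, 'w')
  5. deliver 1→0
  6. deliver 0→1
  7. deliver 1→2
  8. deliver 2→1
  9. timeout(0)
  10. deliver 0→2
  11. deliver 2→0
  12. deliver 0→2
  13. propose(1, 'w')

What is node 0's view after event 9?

2

1. timeout(1):  <1:prim v1 ->
2. deliver 1→0:  <0:back v1 ->
3. deliver 1→2:  <2:back v1 ->
4. propose(1,'w'):  nop
5. deliver 1→0:  <0:back v1 w>
6. deliver 0→1:  <1:prim v1 w>
7. deliver 1→2:  <2:back v1 w>
8. deliver 2→1:  nop
9. timeout(0):  <0:back v2 w>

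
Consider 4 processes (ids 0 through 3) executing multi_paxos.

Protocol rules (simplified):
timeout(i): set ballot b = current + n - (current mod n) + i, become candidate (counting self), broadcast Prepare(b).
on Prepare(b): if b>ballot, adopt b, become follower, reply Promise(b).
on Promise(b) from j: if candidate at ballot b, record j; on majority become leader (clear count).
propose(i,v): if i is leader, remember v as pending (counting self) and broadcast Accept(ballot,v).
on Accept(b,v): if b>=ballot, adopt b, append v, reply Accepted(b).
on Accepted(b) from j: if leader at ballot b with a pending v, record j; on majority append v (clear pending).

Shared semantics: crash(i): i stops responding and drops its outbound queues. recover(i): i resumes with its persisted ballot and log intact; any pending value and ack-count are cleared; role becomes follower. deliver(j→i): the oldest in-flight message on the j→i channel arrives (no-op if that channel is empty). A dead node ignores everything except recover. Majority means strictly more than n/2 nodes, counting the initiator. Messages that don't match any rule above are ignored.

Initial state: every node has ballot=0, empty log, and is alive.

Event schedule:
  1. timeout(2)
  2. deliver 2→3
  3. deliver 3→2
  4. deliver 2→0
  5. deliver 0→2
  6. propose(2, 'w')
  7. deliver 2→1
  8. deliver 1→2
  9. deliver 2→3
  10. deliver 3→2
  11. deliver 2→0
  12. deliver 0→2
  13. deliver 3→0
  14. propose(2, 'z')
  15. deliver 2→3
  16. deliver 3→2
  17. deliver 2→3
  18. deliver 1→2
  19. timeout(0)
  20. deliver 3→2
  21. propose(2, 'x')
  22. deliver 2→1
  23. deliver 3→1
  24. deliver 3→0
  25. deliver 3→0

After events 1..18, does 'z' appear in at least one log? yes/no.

1. timeout(2):  <2:cand b6 ->
2. deliver 2→3:  <3:foll b6 ->
3. deliver 3→2:  nop
4. deliver 2→0:  <0:foll b6 ->
5. deliver 0→2:  <2:lead b6 ->
6. propose(2,'w'):  nop
7. deliver 2→1:  <1:foll b6 ->
8. deliver 1→2:  nop
9. deliver 2→3:  <3:foll b6 w>
10. deliver 3→2:  nop
11. deliver 2→0:  <0:foll b6 w>
12. deliver 0→2:  <2:lead b6 w>
13. deliver 3→0:  nop
14. propose(2,'z'):  nop
15. deliver 2→3:  <3:foll b6 w,z>
16. deliver 3→2:  nop
17. deliver 2→3:  nop
18. deliver 1→2:  nop

yes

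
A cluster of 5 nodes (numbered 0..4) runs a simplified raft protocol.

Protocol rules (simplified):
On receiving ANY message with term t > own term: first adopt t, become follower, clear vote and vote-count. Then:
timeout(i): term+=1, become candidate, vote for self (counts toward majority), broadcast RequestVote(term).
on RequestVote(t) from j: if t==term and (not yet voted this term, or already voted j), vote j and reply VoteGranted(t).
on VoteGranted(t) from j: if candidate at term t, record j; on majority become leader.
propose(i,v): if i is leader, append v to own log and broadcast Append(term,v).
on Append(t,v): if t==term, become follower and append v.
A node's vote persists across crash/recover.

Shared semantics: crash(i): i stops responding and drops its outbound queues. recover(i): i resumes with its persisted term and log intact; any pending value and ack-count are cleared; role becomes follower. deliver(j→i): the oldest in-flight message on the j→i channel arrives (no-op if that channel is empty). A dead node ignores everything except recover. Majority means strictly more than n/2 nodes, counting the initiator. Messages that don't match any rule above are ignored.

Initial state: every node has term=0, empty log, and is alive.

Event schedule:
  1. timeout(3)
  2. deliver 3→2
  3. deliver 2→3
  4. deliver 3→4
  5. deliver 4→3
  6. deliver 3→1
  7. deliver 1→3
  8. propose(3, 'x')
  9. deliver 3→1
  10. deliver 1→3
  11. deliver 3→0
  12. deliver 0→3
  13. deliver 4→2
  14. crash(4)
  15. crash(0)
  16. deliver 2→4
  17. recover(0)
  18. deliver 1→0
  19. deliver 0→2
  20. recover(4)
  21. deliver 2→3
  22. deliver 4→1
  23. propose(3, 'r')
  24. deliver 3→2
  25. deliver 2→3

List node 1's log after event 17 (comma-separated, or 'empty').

x

e1 timeout(3): 3[cand,t=1,-]
e2 deliver 3→2: 2[foll,t=1,-]
e3 deliver 2→3: ·
e4 deliver 3→4: 4[foll,t=1,-]
e5 deliver 4→3: 3[lead,t=1,-]
e6 deliver 3→1: 1[foll,t=1,-]
e7 deliver 1→3: ·
e8 propose(3,'x'): 3[lead,t=1,x]
e9 deliver 3→1: 1[foll,t=1,x]
e10 deliver 1→3: ·
e11 deliver 3→0: 0[foll,t=1,-]
e12 deliver 0→3: ·
e13 deliver 4→2: ·
e14 crash(4): 4[✗foll,t=1,-]
e15 crash(0): 0[✗foll,t=1,-]
e16 deliver 2→4: ·
e17 recover(0): 0[foll,t=1,-]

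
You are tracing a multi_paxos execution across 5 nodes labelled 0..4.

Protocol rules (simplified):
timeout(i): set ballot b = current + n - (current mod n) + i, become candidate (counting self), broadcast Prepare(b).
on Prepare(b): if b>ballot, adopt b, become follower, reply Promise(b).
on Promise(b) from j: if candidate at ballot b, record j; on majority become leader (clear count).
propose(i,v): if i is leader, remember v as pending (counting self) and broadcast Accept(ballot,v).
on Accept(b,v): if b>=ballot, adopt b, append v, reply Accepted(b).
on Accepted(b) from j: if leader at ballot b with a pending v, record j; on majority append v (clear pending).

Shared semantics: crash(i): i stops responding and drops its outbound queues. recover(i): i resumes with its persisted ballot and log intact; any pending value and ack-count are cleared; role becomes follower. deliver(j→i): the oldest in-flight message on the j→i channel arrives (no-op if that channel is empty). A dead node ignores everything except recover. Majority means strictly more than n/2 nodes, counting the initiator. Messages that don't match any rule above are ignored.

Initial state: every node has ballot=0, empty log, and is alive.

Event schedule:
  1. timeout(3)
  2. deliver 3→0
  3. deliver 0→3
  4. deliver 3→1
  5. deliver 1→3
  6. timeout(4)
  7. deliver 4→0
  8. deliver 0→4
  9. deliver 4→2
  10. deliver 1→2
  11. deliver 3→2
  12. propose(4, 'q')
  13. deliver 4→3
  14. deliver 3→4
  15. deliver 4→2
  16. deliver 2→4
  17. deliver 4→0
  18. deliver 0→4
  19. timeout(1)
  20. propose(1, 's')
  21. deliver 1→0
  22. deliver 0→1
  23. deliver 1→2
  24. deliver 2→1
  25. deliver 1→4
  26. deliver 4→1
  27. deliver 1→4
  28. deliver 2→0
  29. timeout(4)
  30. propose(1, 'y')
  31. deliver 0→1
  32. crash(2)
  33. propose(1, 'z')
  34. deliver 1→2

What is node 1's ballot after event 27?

11

step 1 timeout(3): 3={cand,b=8,log=-}
step 2 deliver 3→0: 0={foll,b=8,log=-}
step 3 deliver 0→3: —
step 4 deliver 3→1: 1={foll,b=8,log=-}
step 5 deliver 1→3: 3={lead,b=8,log=-}
step 6 timeout(4): 4={cand,b=9,log=-}
step 7 deliver 4→0: 0={foll,b=9,log=-}
step 8 deliver 0→4: —
step 9 deliver 4→2: 2={foll,b=9,log=-}
step 10 deliver 1→2: —
step 11 deliver 3→2: —
step 12 propose(4,'q'): —
step 13 deliver 4→3: 3={foll,b=9,log=-}
step 14 deliver 3→4: —
step 15 deliver 4→2: —
step 16 deliver 2→4: 4={lead,b=9,log=-}
step 17 deliver 4→0: —
step 18 deliver 0→4: —
step 19 timeout(1): 1={cand,b=11,log=-}
step 20 propose(1,'s'): —
step 21 deliver 1→0: 0={foll,b=11,log=-}
step 22 deliver 0→1: —
step 23 deliver 1→2: 2={foll,b=11,log=-}
step 24 deliver 2→1: 1={lead,b=11,log=-}
step 25 deliver 1→4: 4={foll,b=11,log=-}
step 26 deliver 4→1: —
step 27 deliver 1→4: —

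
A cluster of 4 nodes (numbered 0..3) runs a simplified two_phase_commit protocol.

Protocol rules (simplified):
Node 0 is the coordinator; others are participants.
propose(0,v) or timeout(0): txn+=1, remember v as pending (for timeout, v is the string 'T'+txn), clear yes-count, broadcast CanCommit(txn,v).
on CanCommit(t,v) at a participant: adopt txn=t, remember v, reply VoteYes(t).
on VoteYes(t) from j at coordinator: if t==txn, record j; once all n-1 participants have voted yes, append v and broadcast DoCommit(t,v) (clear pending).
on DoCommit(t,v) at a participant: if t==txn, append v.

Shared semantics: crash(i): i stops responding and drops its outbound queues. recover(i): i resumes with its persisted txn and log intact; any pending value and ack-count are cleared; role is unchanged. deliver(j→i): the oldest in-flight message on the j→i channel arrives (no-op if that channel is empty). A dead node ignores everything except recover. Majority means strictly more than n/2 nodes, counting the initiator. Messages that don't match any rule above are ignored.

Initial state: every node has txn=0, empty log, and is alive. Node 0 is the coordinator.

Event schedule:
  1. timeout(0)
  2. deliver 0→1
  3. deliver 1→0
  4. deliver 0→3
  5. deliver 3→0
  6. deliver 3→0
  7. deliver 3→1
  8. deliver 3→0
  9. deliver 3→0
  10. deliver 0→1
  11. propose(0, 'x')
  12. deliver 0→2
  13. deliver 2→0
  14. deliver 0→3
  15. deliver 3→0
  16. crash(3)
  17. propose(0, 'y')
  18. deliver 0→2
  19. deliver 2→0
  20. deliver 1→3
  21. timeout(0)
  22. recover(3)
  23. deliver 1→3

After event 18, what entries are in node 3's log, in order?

empty

step 1 timeout(0): 0={coor,t=1,log=-}
step 2 deliver 0→1: 1={part,t=1,log=-}
step 3 deliver 1→0: —
step 4 deliver 0→3: 3={part,t=1,log=-}
step 5 deliver 3→0: —
step 6 deliver 3→0: —
step 7 deliver 3→1: —
step 8 deliver 3→0: —
step 9 deliver 3→0: —
step 10 deliver 0→1: —
step 11 propose(0,'x'): 0={coor,t=2,log=-}
step 12 deliver 0→2: 2={part,t=1,log=-}
step 13 deliver 2→0: —
step 14 deliver 0→3: 3={part,t=2,log=-}
step 15 deliver 3→0: —
step 16 crash(3): 3={✗part,t=2,log=-}
step 17 propose(0,'y'): 0={coor,t=3,log=-}
step 18 deliver 0→2: 2={part,t=2,log=-}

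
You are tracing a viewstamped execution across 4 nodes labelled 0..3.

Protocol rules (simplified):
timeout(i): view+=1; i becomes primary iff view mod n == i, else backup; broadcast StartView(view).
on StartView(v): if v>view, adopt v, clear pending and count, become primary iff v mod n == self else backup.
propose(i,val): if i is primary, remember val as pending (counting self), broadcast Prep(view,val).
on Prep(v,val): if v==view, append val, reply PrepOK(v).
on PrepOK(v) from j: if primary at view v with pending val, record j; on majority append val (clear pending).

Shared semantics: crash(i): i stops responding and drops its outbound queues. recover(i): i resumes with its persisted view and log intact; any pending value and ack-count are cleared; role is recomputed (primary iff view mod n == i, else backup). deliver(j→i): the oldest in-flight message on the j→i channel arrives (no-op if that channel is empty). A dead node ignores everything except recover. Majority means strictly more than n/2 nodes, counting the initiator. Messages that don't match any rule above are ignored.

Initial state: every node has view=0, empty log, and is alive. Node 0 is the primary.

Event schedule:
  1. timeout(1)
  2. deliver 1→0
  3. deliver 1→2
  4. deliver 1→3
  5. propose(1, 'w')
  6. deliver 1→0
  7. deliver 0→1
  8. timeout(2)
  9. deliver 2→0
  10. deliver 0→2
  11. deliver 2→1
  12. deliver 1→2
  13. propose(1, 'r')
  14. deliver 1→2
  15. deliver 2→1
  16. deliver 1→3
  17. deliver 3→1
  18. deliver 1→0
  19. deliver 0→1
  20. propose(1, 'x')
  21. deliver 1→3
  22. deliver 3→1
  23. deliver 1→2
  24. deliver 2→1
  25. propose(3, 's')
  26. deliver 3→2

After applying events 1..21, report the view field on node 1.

2

[1] timeout(1) → N1(prim v1 [-])
[2] deliver 1→0 → N0(back v1 [-])
[3] deliver 1→2 → N2(back v1 [-])
[4] deliver 1→3 → N3(back v1 [-])
[5] propose(1,'w') → ∅
[6] deliver 1→0 → N0(back v1 [w])
[7] deliver 0→1 → ∅
[8] timeout(2) → N2(prim v2 [-])
[9] deliver 2→0 → N0(back v2 [w])
[10] deliver 0→2 → ∅
[11] deliver 2→1 → N1(back v2 [-])
[12] deliver 1→2 → ∅
[13] propose(1,'r') → ∅
[14] deliver 1→2 → ∅
[15] deliver 2→1 → ∅
[16] deliver 1→3 → N3(back v1 [w])
[17] deliver 3→1 → ∅
[18] deliver 1→0 → ∅
[19] deliver 0→1 → ∅
[20] propose(1,'x') → ∅
[21] deliver 1→3 → ∅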